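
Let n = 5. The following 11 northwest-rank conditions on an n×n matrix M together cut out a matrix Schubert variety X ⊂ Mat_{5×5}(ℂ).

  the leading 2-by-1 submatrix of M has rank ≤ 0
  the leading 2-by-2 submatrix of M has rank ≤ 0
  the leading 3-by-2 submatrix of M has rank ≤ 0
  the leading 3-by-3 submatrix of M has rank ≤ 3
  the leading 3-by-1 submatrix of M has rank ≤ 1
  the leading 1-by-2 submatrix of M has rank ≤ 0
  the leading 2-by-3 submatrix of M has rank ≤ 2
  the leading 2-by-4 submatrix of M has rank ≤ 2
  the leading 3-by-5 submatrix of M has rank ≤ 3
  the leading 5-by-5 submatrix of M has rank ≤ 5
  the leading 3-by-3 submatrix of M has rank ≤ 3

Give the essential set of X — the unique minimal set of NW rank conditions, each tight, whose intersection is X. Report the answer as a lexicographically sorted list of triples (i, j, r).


Propagating the 11 rank bounds to every northwest block:

  row 1: 0 | 0 | 1 | 1 | 1
  row 2: 0 | 0 | 1 | 2 | 2
  row 3: 0 | 0 | 1 | 2 | 3
  row 4: 1 | 1 | 2 | 3 | 4
  row 5: 1 | 2 | 3 | 4 | 5

hence w(1..5) = (3, 4, 5, 1, 2).

ℓ(w)=6; the 1 essential cell (i,j,r):

[(3, 2, 0)]


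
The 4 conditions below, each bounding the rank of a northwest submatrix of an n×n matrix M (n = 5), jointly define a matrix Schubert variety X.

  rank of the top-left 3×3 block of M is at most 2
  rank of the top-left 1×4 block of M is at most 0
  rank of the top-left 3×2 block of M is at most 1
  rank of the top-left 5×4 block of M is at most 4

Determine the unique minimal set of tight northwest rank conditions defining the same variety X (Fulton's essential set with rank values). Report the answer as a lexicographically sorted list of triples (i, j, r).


Recovering R(i,j) via the rank-extension bound from the 4 conditions:

  row 1: 0  0  0  0  1
  row 2: 1  1  1  1  2
  row 3: 1  1  2  2  3
  row 4: 1  2  3  3  4
  row 5: 1  2  3  4  5

so w = (5, 1, 3, 2, 4).

2 SE-corners of the 5-cell Rothe diagram give Ess(w):

[(1, 4, 0), (3, 2, 1)]


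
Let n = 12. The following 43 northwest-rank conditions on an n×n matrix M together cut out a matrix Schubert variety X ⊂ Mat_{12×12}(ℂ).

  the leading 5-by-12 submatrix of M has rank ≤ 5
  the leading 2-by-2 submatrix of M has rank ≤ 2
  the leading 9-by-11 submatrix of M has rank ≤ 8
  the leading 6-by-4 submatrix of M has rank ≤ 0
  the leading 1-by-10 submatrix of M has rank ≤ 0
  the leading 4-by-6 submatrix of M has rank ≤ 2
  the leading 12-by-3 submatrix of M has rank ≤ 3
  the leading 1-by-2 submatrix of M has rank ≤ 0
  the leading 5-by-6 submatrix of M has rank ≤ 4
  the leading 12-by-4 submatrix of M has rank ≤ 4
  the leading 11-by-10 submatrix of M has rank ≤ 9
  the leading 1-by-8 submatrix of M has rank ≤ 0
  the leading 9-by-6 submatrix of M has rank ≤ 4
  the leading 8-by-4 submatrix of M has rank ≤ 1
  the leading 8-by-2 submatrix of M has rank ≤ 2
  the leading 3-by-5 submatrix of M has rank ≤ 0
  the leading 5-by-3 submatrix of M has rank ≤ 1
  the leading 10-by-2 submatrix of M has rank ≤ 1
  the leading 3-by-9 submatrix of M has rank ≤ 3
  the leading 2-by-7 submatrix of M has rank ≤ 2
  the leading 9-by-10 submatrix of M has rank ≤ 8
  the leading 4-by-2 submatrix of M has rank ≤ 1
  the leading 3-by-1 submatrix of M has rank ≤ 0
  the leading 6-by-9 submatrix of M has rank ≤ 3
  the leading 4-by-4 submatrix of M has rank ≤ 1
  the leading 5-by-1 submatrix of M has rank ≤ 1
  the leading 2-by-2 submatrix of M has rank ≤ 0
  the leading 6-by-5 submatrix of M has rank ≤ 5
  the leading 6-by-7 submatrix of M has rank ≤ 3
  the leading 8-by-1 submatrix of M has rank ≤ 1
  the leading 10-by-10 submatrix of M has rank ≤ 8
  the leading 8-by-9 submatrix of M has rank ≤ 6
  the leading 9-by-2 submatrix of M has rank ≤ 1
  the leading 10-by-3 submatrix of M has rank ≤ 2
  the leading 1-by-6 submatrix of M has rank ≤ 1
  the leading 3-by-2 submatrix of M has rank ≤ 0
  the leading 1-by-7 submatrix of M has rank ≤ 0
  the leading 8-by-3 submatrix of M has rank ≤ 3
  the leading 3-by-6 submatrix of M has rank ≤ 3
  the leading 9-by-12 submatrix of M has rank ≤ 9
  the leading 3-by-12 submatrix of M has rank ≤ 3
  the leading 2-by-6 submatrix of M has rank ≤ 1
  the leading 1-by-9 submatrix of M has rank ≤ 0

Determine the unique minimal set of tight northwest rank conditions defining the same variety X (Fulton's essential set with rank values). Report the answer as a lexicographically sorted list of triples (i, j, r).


Recovering R(i,j) via the rank-extension bound from the 43 conditions:

  0 0 0 0 0 0 0 0 0 0 1 1
  0 0 0 0 0 1 1 1 1 1 2 2
  0 0 0 0 0 1 2 2 2 2 3 3
  0 0 0 0 1 2 3 3 3 3 4 4
  0 0 0 0 1 2 3 3 3 4 5 5
  0 0 0 0 1 2 3 3 3 4 5 6
  1 1 1 1 2 3 4 4 4 5 6 7
  1 1 1 1 2 3 4 5 5 6 7 8
  1 1 2 2 3 4 5 6 6 7 8 9
  1 1 2 3 4 5 6 7 7 8 9 10
  1 2 3 4 5 6 7 8 8 9 10 11
  1 2 3 4 5 6 7 8 9 10 11 12

hence w(1..12) = (11, 6, 7, 5, 10, 12, 1, 8, 3, 4, 2, 9).

|D(w)|=41, |Ess(w)|=6:

[(1, 10, 0), (3, 5, 0), (6, 4, 0), (6, 9, 3), (8, 4, 1), (10, 2, 1)]


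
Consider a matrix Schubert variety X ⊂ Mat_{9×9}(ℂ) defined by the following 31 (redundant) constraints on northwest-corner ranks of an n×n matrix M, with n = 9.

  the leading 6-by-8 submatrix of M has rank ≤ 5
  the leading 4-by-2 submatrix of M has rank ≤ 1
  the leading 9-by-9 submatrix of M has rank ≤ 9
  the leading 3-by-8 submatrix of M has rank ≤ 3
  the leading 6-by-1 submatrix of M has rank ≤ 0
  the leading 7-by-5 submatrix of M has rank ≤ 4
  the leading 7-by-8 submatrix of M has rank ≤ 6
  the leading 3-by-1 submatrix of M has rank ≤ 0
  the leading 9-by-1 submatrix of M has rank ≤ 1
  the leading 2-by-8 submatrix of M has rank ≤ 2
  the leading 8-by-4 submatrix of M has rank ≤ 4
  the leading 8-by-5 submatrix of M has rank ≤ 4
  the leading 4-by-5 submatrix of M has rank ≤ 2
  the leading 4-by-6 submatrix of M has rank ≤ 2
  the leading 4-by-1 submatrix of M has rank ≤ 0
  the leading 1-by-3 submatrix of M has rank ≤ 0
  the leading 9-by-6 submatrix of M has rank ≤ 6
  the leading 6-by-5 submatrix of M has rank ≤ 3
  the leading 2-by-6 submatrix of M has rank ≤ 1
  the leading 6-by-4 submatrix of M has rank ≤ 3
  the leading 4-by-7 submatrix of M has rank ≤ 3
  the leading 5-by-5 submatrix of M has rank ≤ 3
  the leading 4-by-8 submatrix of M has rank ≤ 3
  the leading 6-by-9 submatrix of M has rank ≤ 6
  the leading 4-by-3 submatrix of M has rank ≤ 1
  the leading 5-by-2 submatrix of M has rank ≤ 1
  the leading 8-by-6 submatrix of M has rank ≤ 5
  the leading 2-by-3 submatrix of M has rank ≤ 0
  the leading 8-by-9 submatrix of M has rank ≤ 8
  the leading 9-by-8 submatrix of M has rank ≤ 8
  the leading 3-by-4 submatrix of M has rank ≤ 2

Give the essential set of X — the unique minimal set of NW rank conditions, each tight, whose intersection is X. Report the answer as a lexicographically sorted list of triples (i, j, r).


The tightest implied rank at each (i,j), from the 31 conditions:

  R[1]: 0 | 0 | 0 | 1 | 1 | 1 | 1 | 1 | 1
  R[2]: 0 | 0 | 0 | 1 | 1 | 1 | 2 | 2 | 2
  R[3]: 0 | 1 | 1 | 2 | 2 | 2 | 3 | 3 | 3
  R[4]: 0 | 1 | 1 | 2 | 2 | 2 | 3 | 3 | 4
  R[5]: 0 | 1 | 2 | 3 | 3 | 3 | 4 | 4 | 5
  R[6]: 0 | 1 | 2 | 3 | 3 | 4 | 5 | 5 | 6
  R[7]: 1 | 2 | 3 | 4 | 4 | 5 | 6 | 6 | 7
  R[8]: 1 | 2 | 3 | 4 | 4 | 5 | 6 | 7 | 8
  R[9]: 1 | 2 | 3 | 4 | 5 | 6 | 7 | 8 | 9

so w = (4, 7, 2, 9, 3, 6, 1, 8, 5).

D(w) has 18 cells with 8 SE-corners; essential set:

[(2, 3, 0), (2, 6, 1), (4, 3, 1), (4, 6, 2), (4, 8, 3), (6, 1, 0), (6, 5, 3), (8, 5, 4)]


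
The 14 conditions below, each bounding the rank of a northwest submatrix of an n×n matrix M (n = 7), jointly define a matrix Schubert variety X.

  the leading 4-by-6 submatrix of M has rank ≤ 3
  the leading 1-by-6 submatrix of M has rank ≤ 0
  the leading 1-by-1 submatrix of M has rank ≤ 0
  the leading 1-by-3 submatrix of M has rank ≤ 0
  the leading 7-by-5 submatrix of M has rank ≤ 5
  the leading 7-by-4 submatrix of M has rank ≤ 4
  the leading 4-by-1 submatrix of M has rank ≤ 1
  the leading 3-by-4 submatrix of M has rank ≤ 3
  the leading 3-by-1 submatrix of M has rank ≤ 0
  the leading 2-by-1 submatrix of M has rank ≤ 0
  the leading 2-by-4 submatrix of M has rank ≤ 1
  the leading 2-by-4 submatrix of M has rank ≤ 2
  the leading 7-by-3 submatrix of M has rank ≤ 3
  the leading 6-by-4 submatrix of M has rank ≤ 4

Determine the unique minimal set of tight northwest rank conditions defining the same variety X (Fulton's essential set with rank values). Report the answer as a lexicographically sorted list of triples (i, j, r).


Recovering R(i,j) via the rank-extension bound from the 14 conditions:

  i=1: 0 | 0 | 0 | 0 | 0 | 0 | 1
  i=2: 0 | 1 | 1 | 1 | 1 | 1 | 2
  i=3: 0 | 1 | 2 | 2 | 2 | 2 | 3
  i=4: 1 | 2 | 3 | 3 | 3 | 3 | 4
  i=5: 1 | 2 | 3 | 4 | 4 | 4 | 5
  i=6: 1 | 2 | 3 | 4 | 5 | 5 | 6
  i=7: 1 | 2 | 3 | 4 | 5 | 6 | 7

so w = (7, 2, 3, 1, 4, 5, 6).

D(w) has 8 cells with 2 SE-corners; essential set:

[(1, 6, 0), (3, 1, 0)]


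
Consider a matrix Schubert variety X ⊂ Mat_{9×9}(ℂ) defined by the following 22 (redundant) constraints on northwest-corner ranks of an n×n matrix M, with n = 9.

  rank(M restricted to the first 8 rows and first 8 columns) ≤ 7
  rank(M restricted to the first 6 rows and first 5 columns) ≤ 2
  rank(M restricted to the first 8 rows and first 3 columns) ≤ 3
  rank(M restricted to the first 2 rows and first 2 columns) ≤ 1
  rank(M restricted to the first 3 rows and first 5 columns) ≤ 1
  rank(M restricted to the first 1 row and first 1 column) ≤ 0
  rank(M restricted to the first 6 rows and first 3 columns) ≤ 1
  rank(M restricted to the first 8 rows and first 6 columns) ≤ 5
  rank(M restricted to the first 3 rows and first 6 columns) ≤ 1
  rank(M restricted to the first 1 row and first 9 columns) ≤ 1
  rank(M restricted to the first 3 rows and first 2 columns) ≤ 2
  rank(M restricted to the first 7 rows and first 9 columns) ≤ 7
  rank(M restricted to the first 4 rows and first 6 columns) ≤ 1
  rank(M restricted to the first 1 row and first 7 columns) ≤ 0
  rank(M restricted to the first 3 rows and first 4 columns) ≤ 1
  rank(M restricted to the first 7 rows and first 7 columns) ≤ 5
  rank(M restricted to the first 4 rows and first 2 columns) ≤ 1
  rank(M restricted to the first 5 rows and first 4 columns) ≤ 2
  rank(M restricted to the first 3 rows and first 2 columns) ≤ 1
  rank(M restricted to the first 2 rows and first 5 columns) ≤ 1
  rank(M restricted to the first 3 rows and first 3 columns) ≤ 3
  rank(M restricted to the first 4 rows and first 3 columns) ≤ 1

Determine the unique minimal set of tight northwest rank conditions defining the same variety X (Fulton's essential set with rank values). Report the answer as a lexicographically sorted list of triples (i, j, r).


Reconstructing r_w from the 22 given conditions:

  R[1]: 0 | 0 | 0 | 0 | 0 | 0 | 0 | 1 | 1
  R[2]: 1 | 1 | 1 | 1 | 1 | 1 | 1 | 2 | 2
  R[3]: 1 | 1 | 1 | 1 | 1 | 1 | 2 | 3 | 3
  R[4]: 1 | 1 | 1 | 1 | 1 | 1 | 2 | 3 | 4
  R[5]: 1 | 1 | 1 | 2 | 2 | 2 | 3 | 4 | 5
  R[6]: 1 | 1 | 1 | 2 | 2 | 3 | 4 | 5 | 6
  R[7]: 1 | 2 | 2 | 3 | 3 | 4 | 5 | 6 | 7
  R[8]: 1 | 2 | 3 | 4 | 4 | 5 | 6 | 7 | 8
  R[9]: 1 | 2 | 3 | 4 | 5 | 6 | 7 | 8 | 9

reading off 1-entries of Δ²R: w = (8, 1, 7, 9, 4, 6, 2, 3, 5).

|D(w)|=22, |Ess(w)|=4:

[(1, 7, 0), (4, 6, 1), (6, 3, 1), (6, 5, 2)]


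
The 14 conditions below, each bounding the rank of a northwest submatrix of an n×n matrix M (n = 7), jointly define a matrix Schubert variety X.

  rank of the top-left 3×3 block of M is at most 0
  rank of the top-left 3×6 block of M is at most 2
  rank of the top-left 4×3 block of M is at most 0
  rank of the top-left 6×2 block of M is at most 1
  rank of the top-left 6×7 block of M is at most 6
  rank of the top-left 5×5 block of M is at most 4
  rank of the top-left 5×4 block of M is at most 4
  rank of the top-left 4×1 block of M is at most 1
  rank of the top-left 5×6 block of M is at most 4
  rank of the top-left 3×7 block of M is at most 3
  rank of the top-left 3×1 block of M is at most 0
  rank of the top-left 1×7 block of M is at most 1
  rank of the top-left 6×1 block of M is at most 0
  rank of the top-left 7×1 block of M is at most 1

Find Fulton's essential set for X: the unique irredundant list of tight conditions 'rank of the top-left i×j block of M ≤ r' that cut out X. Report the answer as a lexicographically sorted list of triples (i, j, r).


Reconstructing r_w from the 14 given conditions:

  0, 0, 0, 1, 1, 1, 1
  0, 0, 0, 1, 2, 2, 2
  0, 0, 0, 1, 2, 2, 3
  0, 0, 0, 1, 2, 3, 4
  0, 1, 1, 2, 3, 4, 5
  0, 1, 2, 3, 4, 5, 6
  1, 2, 3, 4, 5, 6, 7

so w = (4, 5, 7, 6, 2, 3, 1).

ℓ(w)=15; the 3 essential cells (i,j,r):

[(3, 6, 2), (4, 3, 0), (6, 1, 0)]


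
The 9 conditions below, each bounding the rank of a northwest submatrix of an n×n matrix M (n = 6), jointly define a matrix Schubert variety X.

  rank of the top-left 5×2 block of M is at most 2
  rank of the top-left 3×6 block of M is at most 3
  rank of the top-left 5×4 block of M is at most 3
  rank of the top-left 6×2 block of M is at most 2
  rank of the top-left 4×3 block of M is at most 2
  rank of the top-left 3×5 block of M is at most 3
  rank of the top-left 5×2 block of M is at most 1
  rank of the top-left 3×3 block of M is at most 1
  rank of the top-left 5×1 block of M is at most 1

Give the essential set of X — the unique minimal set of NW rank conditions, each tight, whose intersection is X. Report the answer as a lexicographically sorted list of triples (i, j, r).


Rank table r_w(6×6) implied by the 9 constraints:

  row 1: 1, 1, 1, 1, 1, 1
  row 2: 1, 1, 1, 2, 2, 2
  row 3: 1, 1, 1, 2, 3, 3
  row 4: 1, 1, 2, 3, 4, 4
  row 5: 1, 1, 2, 3, 4, 5
  row 6: 1, 2, 3, 4, 5, 6

hence w(1..6) = (1, 4, 5, 3, 6, 2).

ℓ(w)=6; the 2 essential cells (i,j,r):

[(3, 3, 1), (5, 2, 1)]


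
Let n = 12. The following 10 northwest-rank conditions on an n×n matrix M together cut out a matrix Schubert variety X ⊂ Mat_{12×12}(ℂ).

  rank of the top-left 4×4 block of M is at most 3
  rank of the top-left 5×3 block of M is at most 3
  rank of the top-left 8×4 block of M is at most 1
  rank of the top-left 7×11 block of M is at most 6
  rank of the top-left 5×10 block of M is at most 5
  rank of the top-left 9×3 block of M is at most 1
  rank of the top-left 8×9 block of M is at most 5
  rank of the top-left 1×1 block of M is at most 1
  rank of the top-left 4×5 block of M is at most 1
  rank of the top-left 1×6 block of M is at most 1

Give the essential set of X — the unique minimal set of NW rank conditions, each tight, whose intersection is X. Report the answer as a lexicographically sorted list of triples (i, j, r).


Computing R[i][j] = min implied NW-rank bound (n=12, 10 conditions):

  row 1: 1 1 1 1 1 1 1 1 1 1 1 1
  row 2: 1 1 1 1 1 2 2 2 2 2 2 2
  row 3: 1 1 1 1 1 2 3 3 3 3 3 3
  row 4: 1 1 1 1 1 2 3 4 4 4 4 4
  row 5: 1 1 1 1 2 3 4 5 5 5 5 5
  row 6: 1 1 1 1 2 3 4 5 5 6 6 6
  row 7: 1 1 1 1 2 3 4 5 5 6 6 7
  row 8: 1 1 1 1 2 3 4 5 5 6 7 8
  row 9: 1 1 1 2 3 4 5 6 6 7 8 9
  row 10: 1 2 2 3 4 5 6 7 7 8 9 10
  row 11: 1 2 3 4 5 6 7 8 8 9 10 11
  row 12: 1 2 3 4 5 6 7 8 9 10 11 12

the unique w with this rank table is (1, 6, 7, 8, 5, 10, 12, 11, 4, 2, 3, 9).

D(w) has 30 cells with 5 SE-corners; essential set:

[(4, 5, 1), (7, 11, 6), (8, 4, 1), (8, 9, 5), (9, 3, 1)]


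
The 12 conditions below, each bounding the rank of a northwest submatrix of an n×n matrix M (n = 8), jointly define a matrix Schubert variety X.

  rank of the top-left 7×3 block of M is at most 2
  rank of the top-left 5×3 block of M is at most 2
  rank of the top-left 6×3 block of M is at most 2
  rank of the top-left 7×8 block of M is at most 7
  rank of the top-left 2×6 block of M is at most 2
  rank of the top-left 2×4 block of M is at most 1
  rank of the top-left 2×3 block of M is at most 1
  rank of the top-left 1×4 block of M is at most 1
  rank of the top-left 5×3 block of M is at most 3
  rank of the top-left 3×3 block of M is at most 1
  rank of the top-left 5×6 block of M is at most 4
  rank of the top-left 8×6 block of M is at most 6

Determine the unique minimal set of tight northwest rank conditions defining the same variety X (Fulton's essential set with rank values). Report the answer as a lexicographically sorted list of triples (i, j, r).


Computing R[i][j] = min implied NW-rank bound (n=8, 12 conditions):

  row 1: 1 1 1 1 1 1 1 1
  row 2: 1 1 1 1 2 2 2 2
  row 3: 1 1 1 2 3 3 3 3
  row 4: 1 2 2 3 4 4 4 4
  row 5: 1 2 2 3 4 4 5 5
  row 6: 1 2 2 3 4 5 6 6
  row 7: 1 2 2 3 4 5 6 7
  row 8: 1 2 3 4 5 6 7 8

hence w(1..8) = (1, 5, 4, 2, 7, 6, 8, 3).

D(w) has 9 cells with 4 SE-corners; essential set:

[(2, 4, 1), (3, 3, 1), (5, 6, 4), (7, 3, 2)]


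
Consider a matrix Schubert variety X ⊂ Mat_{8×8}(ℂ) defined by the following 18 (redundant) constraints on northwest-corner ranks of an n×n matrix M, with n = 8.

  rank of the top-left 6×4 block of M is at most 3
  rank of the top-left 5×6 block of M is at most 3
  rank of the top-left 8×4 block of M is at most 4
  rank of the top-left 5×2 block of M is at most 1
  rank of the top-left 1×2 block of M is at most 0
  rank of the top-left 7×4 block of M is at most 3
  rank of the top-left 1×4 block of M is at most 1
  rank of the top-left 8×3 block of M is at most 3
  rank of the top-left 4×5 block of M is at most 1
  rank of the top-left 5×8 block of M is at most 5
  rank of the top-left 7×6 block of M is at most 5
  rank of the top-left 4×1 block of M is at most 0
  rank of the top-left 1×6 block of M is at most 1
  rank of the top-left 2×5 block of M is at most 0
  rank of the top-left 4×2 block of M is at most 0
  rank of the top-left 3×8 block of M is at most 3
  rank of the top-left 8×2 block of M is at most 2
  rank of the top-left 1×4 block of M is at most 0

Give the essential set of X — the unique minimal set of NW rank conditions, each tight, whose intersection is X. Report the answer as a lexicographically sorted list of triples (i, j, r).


Rank table r_w(8×8) implied by the 18 constraints:

  0, 0, 0, 0, 0, 1, 1, 1
  0, 0, 0, 0, 0, 1, 2, 2
  0, 0, 1, 1, 1, 2, 3, 3
  0, 0, 1, 1, 1, 2, 3, 4
  1, 1, 2, 2, 2, 3, 4, 5
  1, 2, 3, 3, 3, 4, 5, 6
  1, 2, 3, 3, 4, 5, 6, 7
  1, 2, 3, 4, 5, 6, 7, 8

so w = (6, 7, 3, 8, 1, 2, 5, 4).

4 SE-corners of the 17-cell Rothe diagram give Ess(w):

[(2, 5, 0), (4, 2, 0), (4, 5, 1), (7, 4, 3)]


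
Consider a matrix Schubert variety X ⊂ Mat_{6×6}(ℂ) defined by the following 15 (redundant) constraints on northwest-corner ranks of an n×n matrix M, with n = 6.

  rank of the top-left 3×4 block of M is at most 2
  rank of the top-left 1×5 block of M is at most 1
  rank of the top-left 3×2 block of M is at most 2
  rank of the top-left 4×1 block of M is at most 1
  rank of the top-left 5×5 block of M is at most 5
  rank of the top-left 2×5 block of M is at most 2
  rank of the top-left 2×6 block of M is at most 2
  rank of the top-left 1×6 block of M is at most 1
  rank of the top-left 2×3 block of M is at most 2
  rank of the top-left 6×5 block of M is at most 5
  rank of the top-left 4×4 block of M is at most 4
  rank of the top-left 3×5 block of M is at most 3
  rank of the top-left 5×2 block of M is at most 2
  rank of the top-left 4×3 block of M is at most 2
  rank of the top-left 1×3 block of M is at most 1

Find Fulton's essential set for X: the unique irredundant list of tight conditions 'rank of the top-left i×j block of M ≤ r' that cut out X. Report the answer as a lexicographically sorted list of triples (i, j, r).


Recovering R(i,j) via the rank-extension bound from the 15 conditions:

  1 | 1 | 1 | 1 | 1 | 1
  1 | 2 | 2 | 2 | 2 | 2
  1 | 2 | 2 | 2 | 3 | 3
  1 | 2 | 2 | 3 | 4 | 4
  1 | 2 | 3 | 4 | 5 | 5
  1 | 2 | 3 | 4 | 5 | 6

so w = (1, 2, 5, 4, 3, 6).

2 SE-corners of the 3-cell Rothe diagram give Ess(w):

[(3, 4, 2), (4, 3, 2)]


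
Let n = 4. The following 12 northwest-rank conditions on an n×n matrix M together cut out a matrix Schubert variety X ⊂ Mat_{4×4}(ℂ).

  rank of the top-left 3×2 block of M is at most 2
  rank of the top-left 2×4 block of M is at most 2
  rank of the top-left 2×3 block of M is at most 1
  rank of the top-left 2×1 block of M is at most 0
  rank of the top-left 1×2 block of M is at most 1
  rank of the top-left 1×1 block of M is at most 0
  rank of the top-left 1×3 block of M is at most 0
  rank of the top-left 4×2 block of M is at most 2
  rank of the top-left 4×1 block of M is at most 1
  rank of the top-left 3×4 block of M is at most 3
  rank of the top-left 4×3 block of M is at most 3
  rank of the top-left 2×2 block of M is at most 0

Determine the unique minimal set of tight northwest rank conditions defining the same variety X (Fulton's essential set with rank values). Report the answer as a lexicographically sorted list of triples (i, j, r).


Propagating the 12 rank bounds to every northwest block:

  R[1]: 0  0  0  1
  R[2]: 0  0  1  2
  R[3]: 1  1  2  3
  R[4]: 1  2  3  4

giving w = (4, 3, 1, 2) via Δ²R.

ℓ(w)=5; the 2 essential cells (i,j,r):

[(1, 3, 0), (2, 2, 0)]


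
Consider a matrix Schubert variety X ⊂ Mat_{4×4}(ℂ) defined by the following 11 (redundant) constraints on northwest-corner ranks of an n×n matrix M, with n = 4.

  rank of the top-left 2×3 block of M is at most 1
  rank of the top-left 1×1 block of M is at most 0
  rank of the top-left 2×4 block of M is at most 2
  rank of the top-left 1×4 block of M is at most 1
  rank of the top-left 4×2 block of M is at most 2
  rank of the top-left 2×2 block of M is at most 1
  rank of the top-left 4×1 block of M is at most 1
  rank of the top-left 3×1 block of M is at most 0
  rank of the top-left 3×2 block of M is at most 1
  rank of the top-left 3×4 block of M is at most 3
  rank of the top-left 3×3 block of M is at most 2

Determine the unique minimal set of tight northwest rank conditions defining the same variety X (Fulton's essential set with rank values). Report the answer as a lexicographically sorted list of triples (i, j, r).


Recovering R(i,j) via the rank-extension bound from the 11 conditions:

  0 | 1 | 1 | 1
  0 | 1 | 1 | 2
  0 | 1 | 2 | 3
  1 | 2 | 3 | 4

so w = (2, 4, 3, 1).

ℓ(w)=4; the 2 essential cells (i,j,r):

[(2, 3, 1), (3, 1, 0)]


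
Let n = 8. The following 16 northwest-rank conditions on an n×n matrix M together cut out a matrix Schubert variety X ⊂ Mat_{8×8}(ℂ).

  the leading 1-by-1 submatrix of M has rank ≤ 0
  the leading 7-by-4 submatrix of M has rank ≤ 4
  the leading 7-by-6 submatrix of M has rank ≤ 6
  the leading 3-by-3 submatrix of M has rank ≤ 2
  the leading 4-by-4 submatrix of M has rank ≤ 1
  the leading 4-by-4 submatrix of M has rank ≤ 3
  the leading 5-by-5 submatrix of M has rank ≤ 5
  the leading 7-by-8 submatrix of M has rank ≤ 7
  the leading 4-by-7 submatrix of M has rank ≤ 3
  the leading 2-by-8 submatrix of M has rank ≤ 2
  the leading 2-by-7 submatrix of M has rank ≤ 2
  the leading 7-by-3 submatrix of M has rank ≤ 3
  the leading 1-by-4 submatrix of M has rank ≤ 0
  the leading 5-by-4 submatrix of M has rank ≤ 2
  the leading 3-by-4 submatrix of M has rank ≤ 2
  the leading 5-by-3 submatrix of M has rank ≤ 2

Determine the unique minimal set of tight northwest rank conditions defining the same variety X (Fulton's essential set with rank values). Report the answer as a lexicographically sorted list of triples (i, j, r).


Rank table r_w(8×8) implied by the 16 constraints:

  row 1: 0, 0, 0, 0, 1, 1, 1, 1
  row 2: 1, 1, 1, 1, 2, 2, 2, 2
  row 3: 1, 1, 1, 1, 2, 3, 3, 3
  row 4: 1, 1, 1, 1, 2, 3, 3, 4
  row 5: 1, 2, 2, 2, 3, 4, 4, 5
  row 6: 1, 2, 3, 3, 4, 5, 5, 6
  row 7: 1, 2, 3, 4, 5, 6, 6, 7
  row 8: 1, 2, 3, 4, 5, 6, 7, 8

giving w = (5, 1, 6, 8, 2, 3, 4, 7) via Δ²R.

ℓ(w)=11; the 3 essential cells (i,j,r):

[(1, 4, 0), (4, 4, 1), (4, 7, 3)]


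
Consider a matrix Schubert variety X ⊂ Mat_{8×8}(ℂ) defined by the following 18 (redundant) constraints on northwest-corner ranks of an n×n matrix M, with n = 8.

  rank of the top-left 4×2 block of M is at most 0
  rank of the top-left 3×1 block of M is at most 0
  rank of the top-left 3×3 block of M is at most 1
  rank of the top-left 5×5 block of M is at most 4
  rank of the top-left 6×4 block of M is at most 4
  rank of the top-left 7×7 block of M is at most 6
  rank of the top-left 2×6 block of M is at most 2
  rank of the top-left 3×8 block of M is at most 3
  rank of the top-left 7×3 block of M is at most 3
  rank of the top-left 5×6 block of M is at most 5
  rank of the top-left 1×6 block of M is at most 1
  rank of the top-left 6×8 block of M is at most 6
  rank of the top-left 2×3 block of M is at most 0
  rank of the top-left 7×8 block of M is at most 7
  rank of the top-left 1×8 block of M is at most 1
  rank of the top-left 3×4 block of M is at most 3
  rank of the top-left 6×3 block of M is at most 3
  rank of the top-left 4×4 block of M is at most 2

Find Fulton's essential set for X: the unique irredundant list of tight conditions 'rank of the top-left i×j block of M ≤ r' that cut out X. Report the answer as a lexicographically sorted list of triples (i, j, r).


The tightest implied rank at each (i,j), from the 18 conditions:

  R[1]: 0 0 0 1 1 1 1 1
  R[2]: 0 0 0 1 2 2 2 2
  R[3]: 0 0 1 2 3 3 3 3
  R[4]: 0 0 1 2 3 4 4 4
  R[5]: 1 1 2 3 4 5 5 5
  R[6]: 1 2 3 4 5 6 6 6
  R[7]: 1 2 3 4 5 6 6 7
  R[8]: 1 2 3 4 5 6 7 8

so w = (4, 5, 3, 6, 1, 2, 8, 7).

D(w) has 11 cells with 3 SE-corners; essential set:

[(2, 3, 0), (4, 2, 0), (7, 7, 6)]


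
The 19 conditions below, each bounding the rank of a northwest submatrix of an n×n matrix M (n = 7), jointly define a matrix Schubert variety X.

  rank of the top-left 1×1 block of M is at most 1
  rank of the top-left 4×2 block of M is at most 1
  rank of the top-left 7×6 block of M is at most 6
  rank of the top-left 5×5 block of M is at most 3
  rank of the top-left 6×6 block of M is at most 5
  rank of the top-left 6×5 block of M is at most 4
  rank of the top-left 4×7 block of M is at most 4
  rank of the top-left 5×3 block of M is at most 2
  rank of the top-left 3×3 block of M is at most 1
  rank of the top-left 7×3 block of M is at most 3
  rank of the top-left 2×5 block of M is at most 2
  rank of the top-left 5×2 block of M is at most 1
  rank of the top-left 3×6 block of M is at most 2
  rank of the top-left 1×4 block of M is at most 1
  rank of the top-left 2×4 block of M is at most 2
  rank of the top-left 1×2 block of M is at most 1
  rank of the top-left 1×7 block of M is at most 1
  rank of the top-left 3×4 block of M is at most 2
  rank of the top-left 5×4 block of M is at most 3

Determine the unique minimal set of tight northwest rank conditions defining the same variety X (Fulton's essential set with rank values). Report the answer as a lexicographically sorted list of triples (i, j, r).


Computing R[i][j] = min implied NW-rank bound (n=7, 19 conditions):

  i=1: 1, 1, 1, 1, 1, 1, 1
  i=2: 1, 1, 1, 2, 2, 2, 2
  i=3: 1, 1, 1, 2, 2, 2, 3
  i=4: 1, 1, 2, 3, 3, 3, 4
  i=5: 1, 1, 2, 3, 3, 4, 5
  i=6: 1, 2, 3, 4, 4, 5, 6
  i=7: 1, 2, 3, 4, 5, 6, 7

the unique w with this rank table is (1, 4, 7, 3, 6, 2, 5).

Fulton essential set (4 of the 9 Rothe cells):

[(3, 3, 1), (3, 6, 2), (5, 2, 1), (5, 5, 3)]


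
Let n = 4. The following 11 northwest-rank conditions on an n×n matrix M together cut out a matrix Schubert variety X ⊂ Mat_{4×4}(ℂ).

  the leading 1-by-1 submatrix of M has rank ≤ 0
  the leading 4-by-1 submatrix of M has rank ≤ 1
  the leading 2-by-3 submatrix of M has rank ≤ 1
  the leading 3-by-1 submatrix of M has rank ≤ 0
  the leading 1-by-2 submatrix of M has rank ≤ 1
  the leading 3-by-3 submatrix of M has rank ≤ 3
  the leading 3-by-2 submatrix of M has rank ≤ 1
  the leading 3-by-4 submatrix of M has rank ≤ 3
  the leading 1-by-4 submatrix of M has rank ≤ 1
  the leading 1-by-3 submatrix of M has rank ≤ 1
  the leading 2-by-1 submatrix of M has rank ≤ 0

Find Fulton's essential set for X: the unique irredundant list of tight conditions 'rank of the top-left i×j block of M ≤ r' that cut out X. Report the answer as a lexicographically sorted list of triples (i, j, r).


Reconstructing r_w from the 11 given conditions:

  row 1: 0, 1, 1, 1
  row 2: 0, 1, 1, 2
  row 3: 0, 1, 2, 3
  row 4: 1, 2, 3, 4

hence w(1..4) = (2, 4, 3, 1).

ℓ(w)=4; the 2 essential cells (i,j,r):

[(2, 3, 1), (3, 1, 0)]


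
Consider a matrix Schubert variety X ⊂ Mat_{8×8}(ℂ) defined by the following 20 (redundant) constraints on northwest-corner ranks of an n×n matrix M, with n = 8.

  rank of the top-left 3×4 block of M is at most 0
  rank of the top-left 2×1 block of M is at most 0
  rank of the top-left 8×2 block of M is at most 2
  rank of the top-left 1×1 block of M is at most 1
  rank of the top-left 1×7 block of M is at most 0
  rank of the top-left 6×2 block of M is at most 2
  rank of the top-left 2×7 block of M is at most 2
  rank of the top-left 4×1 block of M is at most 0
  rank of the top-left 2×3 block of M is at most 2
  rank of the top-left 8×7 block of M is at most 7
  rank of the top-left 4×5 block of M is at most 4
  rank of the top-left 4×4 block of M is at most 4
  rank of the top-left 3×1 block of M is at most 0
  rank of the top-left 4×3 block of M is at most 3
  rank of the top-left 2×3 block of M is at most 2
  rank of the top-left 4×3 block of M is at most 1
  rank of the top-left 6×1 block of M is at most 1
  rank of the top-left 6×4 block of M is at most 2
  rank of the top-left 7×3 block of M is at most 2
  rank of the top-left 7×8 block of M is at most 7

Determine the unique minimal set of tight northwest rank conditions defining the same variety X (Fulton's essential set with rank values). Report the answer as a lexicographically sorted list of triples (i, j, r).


Propagating the 20 rank bounds to every northwest block:

  0  0  0  0  0  0  0  1
  0  0  0  0  1  1  1  2
  0  0  0  0  1  2  2  3
  0  1  1  1  2  3  3  4
  1  2  2  2  3  4  4  5
  1  2  2  2  3  4  5  6
  1  2  2  3  4  5  6  7
  1  2  3  4  5  6  7  8

hence w(1..8) = (8, 5, 6, 2, 1, 7, 4, 3).

|D(w)|=19, |Ess(w)|=5:

[(1, 7, 0), (3, 4, 0), (4, 1, 0), (6, 4, 2), (7, 3, 2)]


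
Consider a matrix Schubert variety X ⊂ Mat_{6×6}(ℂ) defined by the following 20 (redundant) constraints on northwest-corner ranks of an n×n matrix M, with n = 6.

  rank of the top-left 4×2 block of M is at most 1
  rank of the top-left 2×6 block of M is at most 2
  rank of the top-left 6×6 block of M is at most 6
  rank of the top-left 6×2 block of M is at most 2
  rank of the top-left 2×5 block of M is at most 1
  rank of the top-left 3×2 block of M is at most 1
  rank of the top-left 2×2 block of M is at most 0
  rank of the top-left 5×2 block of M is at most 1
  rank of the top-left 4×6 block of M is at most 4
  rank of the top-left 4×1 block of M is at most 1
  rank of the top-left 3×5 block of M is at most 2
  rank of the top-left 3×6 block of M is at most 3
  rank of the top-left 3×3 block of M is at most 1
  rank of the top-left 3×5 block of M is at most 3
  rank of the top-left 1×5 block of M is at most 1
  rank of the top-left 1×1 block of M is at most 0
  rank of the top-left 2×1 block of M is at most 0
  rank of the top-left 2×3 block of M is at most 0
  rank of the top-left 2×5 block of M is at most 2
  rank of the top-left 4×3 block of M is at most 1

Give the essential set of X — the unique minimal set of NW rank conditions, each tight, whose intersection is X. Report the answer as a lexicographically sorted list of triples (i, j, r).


Rank table r_w(6×6) implied by the 20 constraints:

  i=1: 0 | 0 | 0 | 1 | 1 | 1
  i=2: 0 | 0 | 0 | 1 | 1 | 2
  i=3: 1 | 1 | 1 | 2 | 2 | 3
  i=4: 1 | 1 | 1 | 2 | 3 | 4
  i=5: 1 | 1 | 2 | 3 | 4 | 5
  i=6: 1 | 2 | 3 | 4 | 5 | 6

hence w(1..6) = (4, 6, 1, 5, 3, 2).

ℓ(w)=10; the 4 essential cells (i,j,r):

[(2, 3, 0), (2, 5, 1), (4, 3, 1), (5, 2, 1)]


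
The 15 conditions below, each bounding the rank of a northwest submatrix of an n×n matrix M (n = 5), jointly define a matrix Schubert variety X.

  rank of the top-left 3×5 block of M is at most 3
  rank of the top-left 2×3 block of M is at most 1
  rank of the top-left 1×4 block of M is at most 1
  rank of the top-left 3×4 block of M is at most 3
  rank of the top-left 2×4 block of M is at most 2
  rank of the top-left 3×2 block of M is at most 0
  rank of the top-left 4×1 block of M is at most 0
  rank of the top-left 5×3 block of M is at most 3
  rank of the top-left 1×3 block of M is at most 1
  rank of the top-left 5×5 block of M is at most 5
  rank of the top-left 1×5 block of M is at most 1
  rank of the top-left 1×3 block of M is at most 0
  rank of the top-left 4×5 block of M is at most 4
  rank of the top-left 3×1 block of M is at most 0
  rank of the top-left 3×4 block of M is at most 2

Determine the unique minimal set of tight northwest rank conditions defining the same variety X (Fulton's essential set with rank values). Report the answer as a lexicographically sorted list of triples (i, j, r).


Computing R[i][j] = min implied NW-rank bound (n=5, 15 conditions):

  i=1: 0 0 0 1 1
  i=2: 0 0 1 2 2
  i=3: 0 0 1 2 3
  i=4: 0 1 2 3 4
  i=5: 1 2 3 4 5

hence w(1..5) = (4, 3, 5, 2, 1).

|D(w)|=8, |Ess(w)|=3:

[(1, 3, 0), (3, 2, 0), (4, 1, 0)]


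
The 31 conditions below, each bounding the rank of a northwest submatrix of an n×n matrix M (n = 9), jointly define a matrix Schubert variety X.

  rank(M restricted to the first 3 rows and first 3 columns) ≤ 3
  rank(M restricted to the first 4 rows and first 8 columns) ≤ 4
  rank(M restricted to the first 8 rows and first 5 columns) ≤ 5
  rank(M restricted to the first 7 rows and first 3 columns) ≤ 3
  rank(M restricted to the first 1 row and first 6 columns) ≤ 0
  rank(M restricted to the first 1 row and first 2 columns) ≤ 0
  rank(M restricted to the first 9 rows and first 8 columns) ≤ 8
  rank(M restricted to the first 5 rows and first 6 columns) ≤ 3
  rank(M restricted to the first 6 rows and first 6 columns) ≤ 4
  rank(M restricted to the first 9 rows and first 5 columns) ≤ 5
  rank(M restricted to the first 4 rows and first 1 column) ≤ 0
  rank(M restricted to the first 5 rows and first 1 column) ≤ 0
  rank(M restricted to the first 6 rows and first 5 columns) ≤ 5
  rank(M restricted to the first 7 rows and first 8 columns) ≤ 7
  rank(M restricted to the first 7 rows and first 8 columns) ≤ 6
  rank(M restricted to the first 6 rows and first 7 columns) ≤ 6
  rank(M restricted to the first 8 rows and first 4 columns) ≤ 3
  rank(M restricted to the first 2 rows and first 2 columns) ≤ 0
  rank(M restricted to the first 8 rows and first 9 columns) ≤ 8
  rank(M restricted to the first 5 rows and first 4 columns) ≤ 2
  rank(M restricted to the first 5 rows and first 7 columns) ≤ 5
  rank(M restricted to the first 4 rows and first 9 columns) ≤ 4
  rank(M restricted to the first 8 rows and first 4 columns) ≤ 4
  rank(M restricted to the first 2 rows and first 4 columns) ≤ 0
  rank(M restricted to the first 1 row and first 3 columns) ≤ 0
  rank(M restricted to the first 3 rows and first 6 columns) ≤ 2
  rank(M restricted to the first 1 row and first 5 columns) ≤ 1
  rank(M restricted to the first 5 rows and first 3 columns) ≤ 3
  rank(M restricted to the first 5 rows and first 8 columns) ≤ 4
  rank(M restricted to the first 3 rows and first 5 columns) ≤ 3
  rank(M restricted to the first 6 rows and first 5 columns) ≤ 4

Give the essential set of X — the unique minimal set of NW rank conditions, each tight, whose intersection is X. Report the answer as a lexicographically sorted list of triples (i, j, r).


Recovering R(i,j) via the rank-extension bound from the 31 conditions:

  row 1: 0 | 0 | 0 | 0 | 0 | 0 | 1 | 1 | 1
  row 2: 0 | 0 | 0 | 0 | 1 | 1 | 2 | 2 | 2
  row 3: 0 | 1 | 1 | 1 | 2 | 2 | 3 | 3 | 3
  row 4: 0 | 1 | 2 | 2 | 3 | 3 | 4 | 4 | 4
  row 5: 0 | 1 | 2 | 2 | 3 | 3 | 4 | 4 | 5
  row 6: 1 | 2 | 3 | 3 | 4 | 4 | 5 | 5 | 6
  row 7: 1 | 2 | 3 | 3 | 4 | 5 | 6 | 6 | 7
  row 8: 1 | 2 | 3 | 3 | 4 | 5 | 6 | 7 | 8
  row 9: 1 | 2 | 3 | 4 | 5 | 6 | 7 | 8 | 9

the unique w with this rank table is (7, 5, 2, 3, 9, 1, 6, 8, 4).

D(w) has 18 cells with 7 SE-corners; essential set:

[(1, 6, 0), (2, 4, 0), (5, 1, 0), (5, 4, 2), (5, 6, 3), (5, 8, 4), (8, 4, 3)]


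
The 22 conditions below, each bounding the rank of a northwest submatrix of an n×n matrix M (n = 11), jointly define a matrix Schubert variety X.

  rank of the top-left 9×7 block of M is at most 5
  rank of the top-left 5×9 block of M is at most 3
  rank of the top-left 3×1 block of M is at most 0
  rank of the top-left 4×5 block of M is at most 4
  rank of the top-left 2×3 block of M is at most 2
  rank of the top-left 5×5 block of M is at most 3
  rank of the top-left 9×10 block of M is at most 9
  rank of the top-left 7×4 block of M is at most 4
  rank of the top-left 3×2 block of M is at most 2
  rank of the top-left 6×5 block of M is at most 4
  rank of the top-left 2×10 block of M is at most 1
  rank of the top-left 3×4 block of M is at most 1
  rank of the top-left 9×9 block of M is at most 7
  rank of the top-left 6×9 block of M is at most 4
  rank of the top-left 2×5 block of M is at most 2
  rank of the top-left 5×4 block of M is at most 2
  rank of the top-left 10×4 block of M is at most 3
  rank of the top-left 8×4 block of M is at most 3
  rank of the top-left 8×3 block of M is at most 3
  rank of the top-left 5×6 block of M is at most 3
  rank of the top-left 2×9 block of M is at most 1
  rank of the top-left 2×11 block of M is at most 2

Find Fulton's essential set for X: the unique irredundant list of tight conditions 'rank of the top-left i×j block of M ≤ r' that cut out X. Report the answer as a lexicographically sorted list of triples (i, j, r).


Rank table r_w(11×11) implied by the 22 constraints:

  0 1 1 1 1 1 1 1 1 1 1
  0 1 1 1 1 1 1 1 1 1 2
  0 1 1 1 2 2 2 2 2 2 3
  1 2 2 2 3 3 3 3 3 3 4
  1 2 2 2 3 3 3 3 3 4 5
  1 2 3 3 4 4 4 4 4 5 6
  1 2 3 3 4 5 5 5 5 6 7
  1 2 3 3 4 5 5 6 6 7 8
  1 2 3 3 4 5 5 6 7 8 9
  1 2 3 3 4 5 6 7 8 9 10
  1 2 3 4 5 6 7 8 9 10 11

hence w(1..11) = (2, 11, 5, 1, 10, 3, 6, 8, 9, 7, 4).

|D(w)|=25, |Ess(w)|=7:

[(2, 10, 1), (3, 1, 0), (3, 4, 1), (5, 4, 2), (5, 9, 3), (9, 7, 5), (10, 4, 3)]


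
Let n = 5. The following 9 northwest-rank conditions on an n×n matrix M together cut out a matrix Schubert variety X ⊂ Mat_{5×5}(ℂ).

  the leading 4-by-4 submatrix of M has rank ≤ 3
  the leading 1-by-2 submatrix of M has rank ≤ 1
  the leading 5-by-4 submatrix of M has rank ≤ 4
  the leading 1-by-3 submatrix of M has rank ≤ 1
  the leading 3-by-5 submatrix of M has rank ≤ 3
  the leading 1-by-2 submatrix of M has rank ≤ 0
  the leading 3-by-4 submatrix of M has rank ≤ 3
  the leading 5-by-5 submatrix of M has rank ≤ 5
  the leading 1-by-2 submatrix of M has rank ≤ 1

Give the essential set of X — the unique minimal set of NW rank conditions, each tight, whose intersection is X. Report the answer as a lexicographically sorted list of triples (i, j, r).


Computing R[i][j] = min implied NW-rank bound (n=5, 9 conditions):

  R[1]: 0 | 0 | 1 | 1 | 1
  R[2]: 1 | 1 | 2 | 2 | 2
  R[3]: 1 | 2 | 3 | 3 | 3
  R[4]: 1 | 2 | 3 | 3 | 4
  R[5]: 1 | 2 | 3 | 4 | 5

so w = (3, 1, 2, 5, 4).

Fulton essential set (2 of the 3 Rothe cells):

[(1, 2, 0), (4, 4, 3)]


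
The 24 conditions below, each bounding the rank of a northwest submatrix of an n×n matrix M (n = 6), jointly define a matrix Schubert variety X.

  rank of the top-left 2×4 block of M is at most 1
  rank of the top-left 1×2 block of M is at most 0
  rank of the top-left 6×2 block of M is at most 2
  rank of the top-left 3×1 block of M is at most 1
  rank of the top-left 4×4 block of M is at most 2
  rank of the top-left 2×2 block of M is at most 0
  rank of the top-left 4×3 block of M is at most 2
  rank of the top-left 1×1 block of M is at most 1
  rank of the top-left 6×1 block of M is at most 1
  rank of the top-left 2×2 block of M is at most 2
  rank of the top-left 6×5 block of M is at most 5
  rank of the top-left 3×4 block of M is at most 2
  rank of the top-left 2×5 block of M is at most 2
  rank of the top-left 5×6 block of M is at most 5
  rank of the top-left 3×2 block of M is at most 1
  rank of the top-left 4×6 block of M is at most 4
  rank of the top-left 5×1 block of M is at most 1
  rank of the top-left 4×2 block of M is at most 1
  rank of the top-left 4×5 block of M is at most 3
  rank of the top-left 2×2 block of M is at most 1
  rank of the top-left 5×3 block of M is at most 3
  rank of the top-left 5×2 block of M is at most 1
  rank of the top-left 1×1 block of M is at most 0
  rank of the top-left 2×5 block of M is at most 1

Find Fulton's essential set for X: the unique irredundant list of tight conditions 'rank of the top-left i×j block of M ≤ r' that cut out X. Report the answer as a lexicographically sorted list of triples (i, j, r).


Rank table r_w(6×6) implied by the 24 constraints:

  R[1]: 0  0  1  1  1  1
  R[2]: 0  0  1  1  1  2
  R[3]: 1  1  2  2  2  3
  R[4]: 1  1  2  2  3  4
  R[5]: 1  1  2  3  4  5
  R[6]: 1  2  3  4  5  6

giving w = (3, 6, 1, 5, 4, 2) via Δ²R.

ℓ(w)=9; the 4 essential cells (i,j,r):

[(2, 2, 0), (2, 5, 1), (4, 4, 2), (5, 2, 1)]
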